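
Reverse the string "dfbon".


Input: dfbon
Reading characters right to left:
  Position 4: 'n'
  Position 3: 'o'
  Position 2: 'b'
  Position 1: 'f'
  Position 0: 'd'
Reversed: nobfd

nobfd


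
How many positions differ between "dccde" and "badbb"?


Comparing "dccde" and "badbb" position by position:
  Position 0: 'd' vs 'b' => DIFFER
  Position 1: 'c' vs 'a' => DIFFER
  Position 2: 'c' vs 'd' => DIFFER
  Position 3: 'd' vs 'b' => DIFFER
  Position 4: 'e' vs 'b' => DIFFER
Positions that differ: 5

5


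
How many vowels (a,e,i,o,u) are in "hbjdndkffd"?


Input: hbjdndkffd
Checking each character:
  'h' at position 0: consonant
  'b' at position 1: consonant
  'j' at position 2: consonant
  'd' at position 3: consonant
  'n' at position 4: consonant
  'd' at position 5: consonant
  'k' at position 6: consonant
  'f' at position 7: consonant
  'f' at position 8: consonant
  'd' at position 9: consonant
Total vowels: 0

0


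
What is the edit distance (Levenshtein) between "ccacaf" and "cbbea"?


Computing edit distance: "ccacaf" -> "cbbea"
DP table:
           c    b    b    e    a
      0    1    2    3    4    5
  c   1    0    1    2    3    4
  c   2    1    1    2    3    4
  a   3    2    2    2    3    3
  c   4    3    3    3    3    4
  a   5    4    4    4    4    3
  f   6    5    5    5    5    4
Edit distance = dp[6][5] = 4

4


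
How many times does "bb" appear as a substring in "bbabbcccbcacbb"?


Searching for "bb" in "bbabbcccbcacbb"
Scanning each position:
  Position 0: "bb" => MATCH
  Position 1: "ba" => no
  Position 2: "ab" => no
  Position 3: "bb" => MATCH
  Position 4: "bc" => no
  Position 5: "cc" => no
  Position 6: "cc" => no
  Position 7: "cb" => no
  Position 8: "bc" => no
  Position 9: "ca" => no
  Position 10: "ac" => no
  Position 11: "cb" => no
  Position 12: "bb" => MATCH
Total occurrences: 3

3


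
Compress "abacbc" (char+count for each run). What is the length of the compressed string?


Input: abacbc
Runs:
  'a' x 1 => "a1"
  'b' x 1 => "b1"
  'a' x 1 => "a1"
  'c' x 1 => "c1"
  'b' x 1 => "b1"
  'c' x 1 => "c1"
Compressed: "a1b1a1c1b1c1"
Compressed length: 12

12


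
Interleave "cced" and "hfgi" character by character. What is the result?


Interleaving "cced" and "hfgi":
  Position 0: 'c' from first, 'h' from second => "ch"
  Position 1: 'c' from first, 'f' from second => "cf"
  Position 2: 'e' from first, 'g' from second => "eg"
  Position 3: 'd' from first, 'i' from second => "di"
Result: chcfegdi

chcfegdi


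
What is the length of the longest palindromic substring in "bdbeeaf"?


Input: "bdbeeaf"
Checking substrings for palindromes:
  [0:3] "bdb" (len 3) => palindrome
  [3:5] "ee" (len 2) => palindrome
Longest palindromic substring: "bdb" with length 3

3


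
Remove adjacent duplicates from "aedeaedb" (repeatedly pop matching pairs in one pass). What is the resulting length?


Input: aedeaedb
Stack-based adjacent duplicate removal:
  Read 'a': push. Stack: a
  Read 'e': push. Stack: ae
  Read 'd': push. Stack: aed
  Read 'e': push. Stack: aede
  Read 'a': push. Stack: aedea
  Read 'e': push. Stack: aedeae
  Read 'd': push. Stack: aedeaed
  Read 'b': push. Stack: aedeaedb
Final stack: "aedeaedb" (length 8)

8


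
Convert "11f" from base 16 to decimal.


Input: "11f" in base 16
Positional expansion:
  Digit '1' (value 1) x 16^2 = 256
  Digit '1' (value 1) x 16^1 = 16
  Digit 'f' (value 15) x 16^0 = 15
Sum = 287

287


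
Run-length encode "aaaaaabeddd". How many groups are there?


Input: aaaaaabeddd
Scanning for consecutive runs:
  Group 1: 'a' x 6 (positions 0-5)
  Group 2: 'b' x 1 (positions 6-6)
  Group 3: 'e' x 1 (positions 7-7)
  Group 4: 'd' x 3 (positions 8-10)
Total groups: 4

4


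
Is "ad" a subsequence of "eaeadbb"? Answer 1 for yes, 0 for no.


Check if "ad" is a subsequence of "eaeadbb"
Greedy scan:
  Position 0 ('e'): no match needed
  Position 1 ('a'): matches sub[0] = 'a'
  Position 2 ('e'): no match needed
  Position 3 ('a'): no match needed
  Position 4 ('d'): matches sub[1] = 'd'
  Position 5 ('b'): no match needed
  Position 6 ('b'): no match needed
All 2 characters matched => is a subsequence

1


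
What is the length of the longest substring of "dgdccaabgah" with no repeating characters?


Input: "dgdccaabgah"
Sliding window (track last position of each char):
  Position 0 ('d'): window [0,0] length 1 -- new best
  Position 1 ('g'): window [0,1] length 2 -- new best
  Position 2 ('d'): repeat (last at 0), move window start to 1
  Position 2 ('d'): window [1,2] length 2
  Position 3 ('c'): window [1,3] length 3 -- new best
  Position 4 ('c'): repeat (last at 3), move window start to 4
  Position 4 ('c'): window [4,4] length 1
  Position 5 ('a'): window [4,5] length 2
  Position 6 ('a'): repeat (last at 5), move window start to 6
  Position 6 ('a'): window [6,6] length 1
  Position 7 ('b'): window [6,7] length 2
  Position 8 ('g'): window [6,8] length 3
  Position 9 ('a'): repeat (last at 6), move window start to 7
  Position 9 ('a'): window [7,9] length 3
  Position 10 ('h'): window [7,10] length 4 -- new best
Longest substring with no repeats: "bgah" with length 4

4


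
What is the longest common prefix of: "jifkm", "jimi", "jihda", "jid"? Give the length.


Words: jifkm, jimi, jihda, jid
  Position 0: all 'j' => match
  Position 1: all 'i' => match
  Position 2: ('f', 'm', 'h', 'd') => mismatch, stop
LCP = "ji" (length 2)

2


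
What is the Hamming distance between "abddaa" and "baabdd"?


Comparing "abddaa" and "baabdd" position by position:
  Position 0: 'a' vs 'b' => differ
  Position 1: 'b' vs 'a' => differ
  Position 2: 'd' vs 'a' => differ
  Position 3: 'd' vs 'b' => differ
  Position 4: 'a' vs 'd' => differ
  Position 5: 'a' vs 'd' => differ
Total differences (Hamming distance): 6

6


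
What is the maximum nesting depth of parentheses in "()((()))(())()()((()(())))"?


Input: "()((()))(())()()((()(())))"
Tracking depth:
  Position 0 '(': depth becomes 1
  Position 1 ')': depth becomes 0
  Position 2 '(': depth becomes 1
  Position 3 '(': depth becomes 2
  Position 4 '(': depth becomes 3
  Position 5 ')': depth becomes 2
  Position 6 ')': depth becomes 1
  Position 7 ')': depth becomes 0
  Position 8 '(': depth becomes 1
  Position 9 '(': depth becomes 2
  Position 10 ')': depth becomes 1
  Position 11 ')': depth becomes 0
  Position 12 '(': depth becomes 1
  Position 13 ')': depth becomes 0
  Position 14 '(': depth becomes 1
  Position 15 ')': depth becomes 0
  Position 16 '(': depth becomes 1
  Position 17 '(': depth becomes 2
  Position 18 '(': depth becomes 3
  Position 19 ')': depth becomes 2
  Position 20 '(': depth becomes 3
  Position 21 '(': depth becomes 4
  Position 22 ')': depth becomes 3
  Position 23 ')': depth becomes 2
  Position 24 ')': depth becomes 1
  Position 25 ')': depth becomes 0
Maximum depth reached: 4

4


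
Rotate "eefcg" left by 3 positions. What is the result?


Input: "eefcg", rotate left by 3
First 3 characters: "eef"
Remaining characters: "cg"
Concatenate remaining + first: "cg" + "eef" = "cgeef"

cgeef


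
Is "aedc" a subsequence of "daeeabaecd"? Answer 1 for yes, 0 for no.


Check if "aedc" is a subsequence of "daeeabaecd"
Greedy scan:
  Position 0 ('d'): no match needed
  Position 1 ('a'): matches sub[0] = 'a'
  Position 2 ('e'): matches sub[1] = 'e'
  Position 3 ('e'): no match needed
  Position 4 ('a'): no match needed
  Position 5 ('b'): no match needed
  Position 6 ('a'): no match needed
  Position 7 ('e'): no match needed
  Position 8 ('c'): no match needed
  Position 9 ('d'): matches sub[2] = 'd'
Only matched 3/4 characters => not a subsequence

0


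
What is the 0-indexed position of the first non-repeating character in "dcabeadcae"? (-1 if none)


Input: dcabeadcae
Character frequencies:
  'a': 3
  'b': 1
  'c': 2
  'd': 2
  'e': 2
Scanning left to right for freq == 1:
  Position 0 ('d'): freq=2, skip
  Position 1 ('c'): freq=2, skip
  Position 2 ('a'): freq=3, skip
  Position 3 ('b'): unique! => answer = 3

3


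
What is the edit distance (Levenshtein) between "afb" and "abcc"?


Computing edit distance: "afb" -> "abcc"
DP table:
           a    b    c    c
      0    1    2    3    4
  a   1    0    1    2    3
  f   2    1    1    2    3
  b   3    2    1    2    3
Edit distance = dp[3][4] = 3

3


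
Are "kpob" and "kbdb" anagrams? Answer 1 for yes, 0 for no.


Strings: "kpob", "kbdb"
Sorted first:  bkop
Sorted second: bbdk
Differ at position 1: 'k' vs 'b' => not anagrams

0


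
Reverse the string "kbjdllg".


Input: kbjdllg
Reading characters right to left:
  Position 6: 'g'
  Position 5: 'l'
  Position 4: 'l'
  Position 3: 'd'
  Position 2: 'j'
  Position 1: 'b'
  Position 0: 'k'
Reversed: glldjbk

glldjbk


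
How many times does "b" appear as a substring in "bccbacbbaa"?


Searching for "b" in "bccbacbbaa"
Scanning each position:
  Position 0: "b" => MATCH
  Position 1: "c" => no
  Position 2: "c" => no
  Position 3: "b" => MATCH
  Position 4: "a" => no
  Position 5: "c" => no
  Position 6: "b" => MATCH
  Position 7: "b" => MATCH
  Position 8: "a" => no
  Position 9: "a" => no
Total occurrences: 4

4


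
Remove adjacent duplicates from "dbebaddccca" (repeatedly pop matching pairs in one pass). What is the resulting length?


Input: dbebaddccca
Stack-based adjacent duplicate removal:
  Read 'd': push. Stack: d
  Read 'b': push. Stack: db
  Read 'e': push. Stack: dbe
  Read 'b': push. Stack: dbeb
  Read 'a': push. Stack: dbeba
  Read 'd': push. Stack: dbebad
  Read 'd': matches stack top 'd' => pop. Stack: dbeba
  Read 'c': push. Stack: dbebac
  Read 'c': matches stack top 'c' => pop. Stack: dbeba
  Read 'c': push. Stack: dbebac
  Read 'a': push. Stack: dbebaca
Final stack: "dbebaca" (length 7)

7


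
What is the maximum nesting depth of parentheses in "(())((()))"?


Input: "(())((()))"
Tracking depth:
  Position 0 '(': depth becomes 1
  Position 1 '(': depth becomes 2
  Position 2 ')': depth becomes 1
  Position 3 ')': depth becomes 0
  Position 4 '(': depth becomes 1
  Position 5 '(': depth becomes 2
  Position 6 '(': depth becomes 3
  Position 7 ')': depth becomes 2
  Position 8 ')': depth becomes 1
  Position 9 ')': depth becomes 0
Maximum depth reached: 3

3


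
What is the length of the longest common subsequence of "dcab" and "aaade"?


LCS of "dcab" and "aaade"
DP table:
           a    a    a    d    e
      0    0    0    0    0    0
  d   0    0    0    0    1    1
  c   0    0    0    0    1    1
  a   0    1    1    1    1    1
  b   0    1    1    1    1    1
LCS length = dp[4][5] = 1

1


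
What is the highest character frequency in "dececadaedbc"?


Input: dececadaedbc
Character counts:
  'a': 2
  'b': 1
  'c': 3
  'd': 3
  'e': 3
Maximum frequency: 3

3


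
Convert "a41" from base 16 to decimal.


Input: "a41" in base 16
Positional expansion:
  Digit 'a' (value 10) x 16^2 = 2560
  Digit '4' (value 4) x 16^1 = 64
  Digit '1' (value 1) x 16^0 = 1
Sum = 2625

2625


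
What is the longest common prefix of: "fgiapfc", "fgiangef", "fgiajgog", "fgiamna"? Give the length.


Words: fgiapfc, fgiangef, fgiajgog, fgiamna
  Position 0: all 'f' => match
  Position 1: all 'g' => match
  Position 2: all 'i' => match
  Position 3: all 'a' => match
  Position 4: ('p', 'n', 'j', 'm') => mismatch, stop
LCP = "fgia" (length 4)

4


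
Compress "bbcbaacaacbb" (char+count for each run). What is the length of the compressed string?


Input: bbcbaacaacbb
Runs:
  'b' x 2 => "b2"
  'c' x 1 => "c1"
  'b' x 1 => "b1"
  'a' x 2 => "a2"
  'c' x 1 => "c1"
  'a' x 2 => "a2"
  'c' x 1 => "c1"
  'b' x 2 => "b2"
Compressed: "b2c1b1a2c1a2c1b2"
Compressed length: 16

16


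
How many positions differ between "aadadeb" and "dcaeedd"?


Comparing "aadadeb" and "dcaeedd" position by position:
  Position 0: 'a' vs 'd' => DIFFER
  Position 1: 'a' vs 'c' => DIFFER
  Position 2: 'd' vs 'a' => DIFFER
  Position 3: 'a' vs 'e' => DIFFER
  Position 4: 'd' vs 'e' => DIFFER
  Position 5: 'e' vs 'd' => DIFFER
  Position 6: 'b' vs 'd' => DIFFER
Positions that differ: 7

7


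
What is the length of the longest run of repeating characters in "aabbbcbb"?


Input: "aabbbcbb"
Scanning for longest run:
  Position 1 ('a'): continues run of 'a', length=2
  Position 2 ('b'): new char, reset run to 1
  Position 3 ('b'): continues run of 'b', length=2
  Position 4 ('b'): continues run of 'b', length=3
  Position 5 ('c'): new char, reset run to 1
  Position 6 ('b'): new char, reset run to 1
  Position 7 ('b'): continues run of 'b', length=2
Longest run: 'b' with length 3

3


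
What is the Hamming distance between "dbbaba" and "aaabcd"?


Comparing "dbbaba" and "aaabcd" position by position:
  Position 0: 'd' vs 'a' => differ
  Position 1: 'b' vs 'a' => differ
  Position 2: 'b' vs 'a' => differ
  Position 3: 'a' vs 'b' => differ
  Position 4: 'b' vs 'c' => differ
  Position 5: 'a' vs 'd' => differ
Total differences (Hamming distance): 6

6


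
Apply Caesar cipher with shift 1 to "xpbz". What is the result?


Caesar cipher: shift "xpbz" by 1
  'x' (pos 23) + 1 = pos 24 = 'y'
  'p' (pos 15) + 1 = pos 16 = 'q'
  'b' (pos 1) + 1 = pos 2 = 'c'
  'z' (pos 25) + 1 = pos 0 = 'a'
Result: yqca

yqca


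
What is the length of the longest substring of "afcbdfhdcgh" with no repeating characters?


Input: "afcbdfhdcgh"
Sliding window (track last position of each char):
  Position 0 ('a'): window [0,0] length 1 -- new best
  Position 1 ('f'): window [0,1] length 2 -- new best
  Position 2 ('c'): window [0,2] length 3 -- new best
  Position 3 ('b'): window [0,3] length 4 -- new best
  Position 4 ('d'): window [0,4] length 5 -- new best
  Position 5 ('f'): repeat (last at 1), move window start to 2
  Position 5 ('f'): window [2,5] length 4
  Position 6 ('h'): window [2,6] length 5
  Position 7 ('d'): repeat (last at 4), move window start to 5
  Position 7 ('d'): window [5,7] length 3
  Position 8 ('c'): window [5,8] length 4
  Position 9 ('g'): window [5,9] length 5
  Position 10 ('h'): repeat (last at 6), move window start to 7
  Position 10 ('h'): window [7,10] length 4
Longest substring with no repeats: "afcbd" with length 5

5


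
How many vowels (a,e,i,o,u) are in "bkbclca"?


Input: bkbclca
Checking each character:
  'b' at position 0: consonant
  'k' at position 1: consonant
  'b' at position 2: consonant
  'c' at position 3: consonant
  'l' at position 4: consonant
  'c' at position 5: consonant
  'a' at position 6: vowel (running total: 1)
Total vowels: 1

1


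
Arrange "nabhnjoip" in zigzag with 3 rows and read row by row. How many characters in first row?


Zigzag "nabhnjoip" into 3 rows:
Placing characters:
  'n' => row 0
  'a' => row 1
  'b' => row 2
  'h' => row 1
  'n' => row 0
  'j' => row 1
  'o' => row 2
  'i' => row 1
  'p' => row 0
Rows:
  Row 0: "nnp"
  Row 1: "ahji"
  Row 2: "bo"
First row length: 3

3


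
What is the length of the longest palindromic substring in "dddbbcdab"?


Input: "dddbbcdab"
Checking substrings for palindromes:
  [0:3] "ddd" (len 3) => palindrome
  [0:2] "dd" (len 2) => palindrome
  [1:3] "dd" (len 2) => palindrome
  [3:5] "bb" (len 2) => palindrome
Longest palindromic substring: "ddd" with length 3

3


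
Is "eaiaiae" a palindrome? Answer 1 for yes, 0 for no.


Input: eaiaiae
Reversed: eaiaiae
  Compare pos 0 ('e') with pos 6 ('e'): match
  Compare pos 1 ('a') with pos 5 ('a'): match
  Compare pos 2 ('i') with pos 4 ('i'): match
Result: palindrome

1


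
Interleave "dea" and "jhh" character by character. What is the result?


Interleaving "dea" and "jhh":
  Position 0: 'd' from first, 'j' from second => "dj"
  Position 1: 'e' from first, 'h' from second => "eh"
  Position 2: 'a' from first, 'h' from second => "ah"
Result: djehah

djehah


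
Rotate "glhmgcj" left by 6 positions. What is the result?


Input: "glhmgcj", rotate left by 6
First 6 characters: "glhmgc"
Remaining characters: "j"
Concatenate remaining + first: "j" + "glhmgc" = "jglhmgc"

jglhmgc


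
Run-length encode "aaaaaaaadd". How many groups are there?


Input: aaaaaaaadd
Scanning for consecutive runs:
  Group 1: 'a' x 8 (positions 0-7)
  Group 2: 'd' x 2 (positions 8-9)
Total groups: 2

2


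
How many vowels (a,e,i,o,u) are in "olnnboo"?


Input: olnnboo
Checking each character:
  'o' at position 0: vowel (running total: 1)
  'l' at position 1: consonant
  'n' at position 2: consonant
  'n' at position 3: consonant
  'b' at position 4: consonant
  'o' at position 5: vowel (running total: 2)
  'o' at position 6: vowel (running total: 3)
Total vowels: 3

3


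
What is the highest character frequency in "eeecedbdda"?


Input: eeecedbdda
Character counts:
  'a': 1
  'b': 1
  'c': 1
  'd': 3
  'e': 4
Maximum frequency: 4

4


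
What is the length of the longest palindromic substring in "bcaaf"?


Input: "bcaaf"
Checking substrings for palindromes:
  [2:4] "aa" (len 2) => palindrome
Longest palindromic substring: "aa" with length 2

2


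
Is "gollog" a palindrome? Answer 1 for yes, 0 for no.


Input: gollog
Reversed: gollog
  Compare pos 0 ('g') with pos 5 ('g'): match
  Compare pos 1 ('o') with pos 4 ('o'): match
  Compare pos 2 ('l') with pos 3 ('l'): match
Result: palindrome

1


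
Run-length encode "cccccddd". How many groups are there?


Input: cccccddd
Scanning for consecutive runs:
  Group 1: 'c' x 5 (positions 0-4)
  Group 2: 'd' x 3 (positions 5-7)
Total groups: 2

2


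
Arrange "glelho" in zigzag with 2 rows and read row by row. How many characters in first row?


Zigzag "glelho" into 2 rows:
Placing characters:
  'g' => row 0
  'l' => row 1
  'e' => row 0
  'l' => row 1
  'h' => row 0
  'o' => row 1
Rows:
  Row 0: "geh"
  Row 1: "llo"
First row length: 3

3


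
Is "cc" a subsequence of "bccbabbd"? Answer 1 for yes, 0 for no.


Check if "cc" is a subsequence of "bccbabbd"
Greedy scan:
  Position 0 ('b'): no match needed
  Position 1 ('c'): matches sub[0] = 'c'
  Position 2 ('c'): matches sub[1] = 'c'
  Position 3 ('b'): no match needed
  Position 4 ('a'): no match needed
  Position 5 ('b'): no match needed
  Position 6 ('b'): no match needed
  Position 7 ('d'): no match needed
All 2 characters matched => is a subsequence

1


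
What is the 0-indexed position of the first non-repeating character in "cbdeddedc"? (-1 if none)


Input: cbdeddedc
Character frequencies:
  'b': 1
  'c': 2
  'd': 4
  'e': 2
Scanning left to right for freq == 1:
  Position 0 ('c'): freq=2, skip
  Position 1 ('b'): unique! => answer = 1

1


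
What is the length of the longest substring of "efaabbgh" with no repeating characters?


Input: "efaabbgh"
Sliding window (track last position of each char):
  Position 0 ('e'): window [0,0] length 1 -- new best
  Position 1 ('f'): window [0,1] length 2 -- new best
  Position 2 ('a'): window [0,2] length 3 -- new best
  Position 3 ('a'): repeat (last at 2), move window start to 3
  Position 3 ('a'): window [3,3] length 1
  Position 4 ('b'): window [3,4] length 2
  Position 5 ('b'): repeat (last at 4), move window start to 5
  Position 5 ('b'): window [5,5] length 1
  Position 6 ('g'): window [5,6] length 2
  Position 7 ('h'): window [5,7] length 3
Longest substring with no repeats: "efa" with length 3

3


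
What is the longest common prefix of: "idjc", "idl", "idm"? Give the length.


Words: idjc, idl, idm
  Position 0: all 'i' => match
  Position 1: all 'd' => match
  Position 2: ('j', 'l', 'm') => mismatch, stop
LCP = "id" (length 2)

2


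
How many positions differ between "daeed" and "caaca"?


Comparing "daeed" and "caaca" position by position:
  Position 0: 'd' vs 'c' => DIFFER
  Position 1: 'a' vs 'a' => same
  Position 2: 'e' vs 'a' => DIFFER
  Position 3: 'e' vs 'c' => DIFFER
  Position 4: 'd' vs 'a' => DIFFER
Positions that differ: 4

4


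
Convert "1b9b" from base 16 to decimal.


Input: "1b9b" in base 16
Positional expansion:
  Digit '1' (value 1) x 16^3 = 4096
  Digit 'b' (value 11) x 16^2 = 2816
  Digit '9' (value 9) x 16^1 = 144
  Digit 'b' (value 11) x 16^0 = 11
Sum = 7067

7067


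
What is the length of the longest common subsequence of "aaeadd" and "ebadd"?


LCS of "aaeadd" and "ebadd"
DP table:
           e    b    a    d    d
      0    0    0    0    0    0
  a   0    0    0    1    1    1
  a   0    0    0    1    1    1
  e   0    1    1    1    1    1
  a   0    1    1    2    2    2
  d   0    1    1    2    3    3
  d   0    1    1    2    3    4
LCS length = dp[6][5] = 4

4


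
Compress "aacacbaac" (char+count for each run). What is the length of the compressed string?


Input: aacacbaac
Runs:
  'a' x 2 => "a2"
  'c' x 1 => "c1"
  'a' x 1 => "a1"
  'c' x 1 => "c1"
  'b' x 1 => "b1"
  'a' x 2 => "a2"
  'c' x 1 => "c1"
Compressed: "a2c1a1c1b1a2c1"
Compressed length: 14

14


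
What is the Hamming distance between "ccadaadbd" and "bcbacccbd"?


Comparing "ccadaadbd" and "bcbacccbd" position by position:
  Position 0: 'c' vs 'b' => differ
  Position 1: 'c' vs 'c' => same
  Position 2: 'a' vs 'b' => differ
  Position 3: 'd' vs 'a' => differ
  Position 4: 'a' vs 'c' => differ
  Position 5: 'a' vs 'c' => differ
  Position 6: 'd' vs 'c' => differ
  Position 7: 'b' vs 'b' => same
  Position 8: 'd' vs 'd' => same
Total differences (Hamming distance): 6

6


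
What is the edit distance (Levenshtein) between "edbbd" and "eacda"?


Computing edit distance: "edbbd" -> "eacda"
DP table:
           e    a    c    d    a
      0    1    2    3    4    5
  e   1    0    1    2    3    4
  d   2    1    1    2    2    3
  b   3    2    2    2    3    3
  b   4    3    3    3    3    4
  d   5    4    4    4    3    4
Edit distance = dp[5][5] = 4

4


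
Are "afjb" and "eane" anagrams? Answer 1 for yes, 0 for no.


Strings: "afjb", "eane"
Sorted first:  abfj
Sorted second: aeen
Differ at position 1: 'b' vs 'e' => not anagrams

0


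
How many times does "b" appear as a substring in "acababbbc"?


Searching for "b" in "acababbbc"
Scanning each position:
  Position 0: "a" => no
  Position 1: "c" => no
  Position 2: "a" => no
  Position 3: "b" => MATCH
  Position 4: "a" => no
  Position 5: "b" => MATCH
  Position 6: "b" => MATCH
  Position 7: "b" => MATCH
  Position 8: "c" => no
Total occurrences: 4

4


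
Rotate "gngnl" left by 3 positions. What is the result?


Input: "gngnl", rotate left by 3
First 3 characters: "gng"
Remaining characters: "nl"
Concatenate remaining + first: "nl" + "gng" = "nlgng"

nlgng


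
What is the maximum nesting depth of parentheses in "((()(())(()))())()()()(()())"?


Input: "((()(())(()))())()()()(()())"
Tracking depth:
  Position 0 '(': depth becomes 1
  Position 1 '(': depth becomes 2
  Position 2 '(': depth becomes 3
  Position 3 ')': depth becomes 2
  Position 4 '(': depth becomes 3
  Position 5 '(': depth becomes 4
  Position 6 ')': depth becomes 3
  Position 7 ')': depth becomes 2
  Position 8 '(': depth becomes 3
  Position 9 '(': depth becomes 4
  Position 10 ')': depth becomes 3
  Position 11 ')': depth becomes 2
  Position 12 ')': depth becomes 1
  Position 13 '(': depth becomes 2
  Position 14 ')': depth becomes 1
  Position 15 ')': depth becomes 0
  Position 16 '(': depth becomes 1
  Position 17 ')': depth becomes 0
  Position 18 '(': depth becomes 1
  Position 19 ')': depth becomes 0
  Position 20 '(': depth becomes 1
  Position 21 ')': depth becomes 0
  Position 22 '(': depth becomes 1
  Position 23 '(': depth becomes 2
  Position 24 ')': depth becomes 1
  Position 25 '(': depth becomes 2
  Position 26 ')': depth becomes 1
  Position 27 ')': depth becomes 0
Maximum depth reached: 4

4


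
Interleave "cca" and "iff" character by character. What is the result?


Interleaving "cca" and "iff":
  Position 0: 'c' from first, 'i' from second => "ci"
  Position 1: 'c' from first, 'f' from second => "cf"
  Position 2: 'a' from first, 'f' from second => "af"
Result: cicfaf

cicfaf


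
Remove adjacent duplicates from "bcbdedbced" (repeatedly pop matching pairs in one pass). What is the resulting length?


Input: bcbdedbced
Stack-based adjacent duplicate removal:
  Read 'b': push. Stack: b
  Read 'c': push. Stack: bc
  Read 'b': push. Stack: bcb
  Read 'd': push. Stack: bcbd
  Read 'e': push. Stack: bcbde
  Read 'd': push. Stack: bcbded
  Read 'b': push. Stack: bcbdedb
  Read 'c': push. Stack: bcbdedbc
  Read 'e': push. Stack: bcbdedbce
  Read 'd': push. Stack: bcbdedbced
Final stack: "bcbdedbced" (length 10)

10


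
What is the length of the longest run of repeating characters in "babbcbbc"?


Input: "babbcbbc"
Scanning for longest run:
  Position 1 ('a'): new char, reset run to 1
  Position 2 ('b'): new char, reset run to 1
  Position 3 ('b'): continues run of 'b', length=2
  Position 4 ('c'): new char, reset run to 1
  Position 5 ('b'): new char, reset run to 1
  Position 6 ('b'): continues run of 'b', length=2
  Position 7 ('c'): new char, reset run to 1
Longest run: 'b' with length 2

2


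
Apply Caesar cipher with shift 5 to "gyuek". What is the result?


Caesar cipher: shift "gyuek" by 5
  'g' (pos 6) + 5 = pos 11 = 'l'
  'y' (pos 24) + 5 = pos 3 = 'd'
  'u' (pos 20) + 5 = pos 25 = 'z'
  'e' (pos 4) + 5 = pos 9 = 'j'
  'k' (pos 10) + 5 = pos 15 = 'p'
Result: ldzjp

ldzjp


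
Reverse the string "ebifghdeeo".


Input: ebifghdeeo
Reading characters right to left:
  Position 9: 'o'
  Position 8: 'e'
  Position 7: 'e'
  Position 6: 'd'
  Position 5: 'h'
  Position 4: 'g'
  Position 3: 'f'
  Position 2: 'i'
  Position 1: 'b'
  Position 0: 'e'
Reversed: oeedhgfibe

oeedhgfibe


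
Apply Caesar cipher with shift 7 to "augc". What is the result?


Caesar cipher: shift "augc" by 7
  'a' (pos 0) + 7 = pos 7 = 'h'
  'u' (pos 20) + 7 = pos 1 = 'b'
  'g' (pos 6) + 7 = pos 13 = 'n'
  'c' (pos 2) + 7 = pos 9 = 'j'
Result: hbnj

hbnj


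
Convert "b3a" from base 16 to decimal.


Input: "b3a" in base 16
Positional expansion:
  Digit 'b' (value 11) x 16^2 = 2816
  Digit '3' (value 3) x 16^1 = 48
  Digit 'a' (value 10) x 16^0 = 10
Sum = 2874

2874


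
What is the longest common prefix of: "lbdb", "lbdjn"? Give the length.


Words: lbdb, lbdjn
  Position 0: all 'l' => match
  Position 1: all 'b' => match
  Position 2: all 'd' => match
  Position 3: ('b', 'j') => mismatch, stop
LCP = "lbd" (length 3)

3


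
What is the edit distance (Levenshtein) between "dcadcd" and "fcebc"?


Computing edit distance: "dcadcd" -> "fcebc"
DP table:
           f    c    e    b    c
      0    1    2    3    4    5
  d   1    1    2    3    4    5
  c   2    2    1    2    3    4
  a   3    3    2    2    3    4
  d   4    4    3    3    3    4
  c   5    5    4    4    4    3
  d   6    6    5    5    5    4
Edit distance = dp[6][5] = 4

4


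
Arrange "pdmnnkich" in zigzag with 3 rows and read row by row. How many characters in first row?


Zigzag "pdmnnkich" into 3 rows:
Placing characters:
  'p' => row 0
  'd' => row 1
  'm' => row 2
  'n' => row 1
  'n' => row 0
  'k' => row 1
  'i' => row 2
  'c' => row 1
  'h' => row 0
Rows:
  Row 0: "pnh"
  Row 1: "dnkc"
  Row 2: "mi"
First row length: 3

3


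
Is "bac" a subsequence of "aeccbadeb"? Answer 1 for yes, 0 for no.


Check if "bac" is a subsequence of "aeccbadeb"
Greedy scan:
  Position 0 ('a'): no match needed
  Position 1 ('e'): no match needed
  Position 2 ('c'): no match needed
  Position 3 ('c'): no match needed
  Position 4 ('b'): matches sub[0] = 'b'
  Position 5 ('a'): matches sub[1] = 'a'
  Position 6 ('d'): no match needed
  Position 7 ('e'): no match needed
  Position 8 ('b'): no match needed
Only matched 2/3 characters => not a subsequence

0


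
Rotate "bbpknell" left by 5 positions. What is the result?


Input: "bbpknell", rotate left by 5
First 5 characters: "bbpkn"
Remaining characters: "ell"
Concatenate remaining + first: "ell" + "bbpkn" = "ellbbpkn"

ellbbpkn


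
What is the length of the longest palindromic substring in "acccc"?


Input: "acccc"
Checking substrings for palindromes:
  [1:5] "cccc" (len 4) => palindrome
  [1:4] "ccc" (len 3) => palindrome
  [2:5] "ccc" (len 3) => palindrome
  [1:3] "cc" (len 2) => palindrome
  [2:4] "cc" (len 2) => palindrome
  [3:5] "cc" (len 2) => palindrome
Longest palindromic substring: "cccc" with length 4

4


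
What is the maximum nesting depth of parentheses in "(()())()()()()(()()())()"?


Input: "(()())()()()()(()()())()"
Tracking depth:
  Position 0 '(': depth becomes 1
  Position 1 '(': depth becomes 2
  Position 2 ')': depth becomes 1
  Position 3 '(': depth becomes 2
  Position 4 ')': depth becomes 1
  Position 5 ')': depth becomes 0
  Position 6 '(': depth becomes 1
  Position 7 ')': depth becomes 0
  Position 8 '(': depth becomes 1
  Position 9 ')': depth becomes 0
  Position 10 '(': depth becomes 1
  Position 11 ')': depth becomes 0
  Position 12 '(': depth becomes 1
  Position 13 ')': depth becomes 0
  Position 14 '(': depth becomes 1
  Position 15 '(': depth becomes 2
  Position 16 ')': depth becomes 1
  Position 17 '(': depth becomes 2
  Position 18 ')': depth becomes 1
  Position 19 '(': depth becomes 2
  Position 20 ')': depth becomes 1
  Position 21 ')': depth becomes 0
  Position 22 '(': depth becomes 1
  Position 23 ')': depth becomes 0
Maximum depth reached: 2

2


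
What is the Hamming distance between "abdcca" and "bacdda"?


Comparing "abdcca" and "bacdda" position by position:
  Position 0: 'a' vs 'b' => differ
  Position 1: 'b' vs 'a' => differ
  Position 2: 'd' vs 'c' => differ
  Position 3: 'c' vs 'd' => differ
  Position 4: 'c' vs 'd' => differ
  Position 5: 'a' vs 'a' => same
Total differences (Hamming distance): 5

5


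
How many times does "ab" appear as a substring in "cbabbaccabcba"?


Searching for "ab" in "cbabbaccabcba"
Scanning each position:
  Position 0: "cb" => no
  Position 1: "ba" => no
  Position 2: "ab" => MATCH
  Position 3: "bb" => no
  Position 4: "ba" => no
  Position 5: "ac" => no
  Position 6: "cc" => no
  Position 7: "ca" => no
  Position 8: "ab" => MATCH
  Position 9: "bc" => no
  Position 10: "cb" => no
  Position 11: "ba" => no
Total occurrences: 2

2


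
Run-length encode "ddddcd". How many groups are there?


Input: ddddcd
Scanning for consecutive runs:
  Group 1: 'd' x 4 (positions 0-3)
  Group 2: 'c' x 1 (positions 4-4)
  Group 3: 'd' x 1 (positions 5-5)
Total groups: 3

3


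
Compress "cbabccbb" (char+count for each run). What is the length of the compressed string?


Input: cbabccbb
Runs:
  'c' x 1 => "c1"
  'b' x 1 => "b1"
  'a' x 1 => "a1"
  'b' x 1 => "b1"
  'c' x 2 => "c2"
  'b' x 2 => "b2"
Compressed: "c1b1a1b1c2b2"
Compressed length: 12

12


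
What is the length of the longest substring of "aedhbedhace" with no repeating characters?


Input: "aedhbedhace"
Sliding window (track last position of each char):
  Position 0 ('a'): window [0,0] length 1 -- new best
  Position 1 ('e'): window [0,1] length 2 -- new best
  Position 2 ('d'): window [0,2] length 3 -- new best
  Position 3 ('h'): window [0,3] length 4 -- new best
  Position 4 ('b'): window [0,4] length 5 -- new best
  Position 5 ('e'): repeat (last at 1), move window start to 2
  Position 5 ('e'): window [2,5] length 4
  Position 6 ('d'): repeat (last at 2), move window start to 3
  Position 6 ('d'): window [3,6] length 4
  Position 7 ('h'): repeat (last at 3), move window start to 4
  Position 7 ('h'): window [4,7] length 4
  Position 8 ('a'): window [4,8] length 5
  Position 9 ('c'): window [4,9] length 6 -- new best
  Position 10 ('e'): repeat (last at 5), move window start to 6
  Position 10 ('e'): window [6,10] length 5
Longest substring with no repeats: "bedhac" with length 6

6


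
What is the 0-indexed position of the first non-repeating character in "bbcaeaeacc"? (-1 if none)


Input: bbcaeaeacc
Character frequencies:
  'a': 3
  'b': 2
  'c': 3
  'e': 2
Scanning left to right for freq == 1:
  Position 0 ('b'): freq=2, skip
  Position 1 ('b'): freq=2, skip
  Position 2 ('c'): freq=3, skip
  Position 3 ('a'): freq=3, skip
  Position 4 ('e'): freq=2, skip
  Position 5 ('a'): freq=3, skip
  Position 6 ('e'): freq=2, skip
  Position 7 ('a'): freq=3, skip
  Position 8 ('c'): freq=3, skip
  Position 9 ('c'): freq=3, skip
  No unique character found => answer = -1

-1


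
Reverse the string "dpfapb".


Input: dpfapb
Reading characters right to left:
  Position 5: 'b'
  Position 4: 'p'
  Position 3: 'a'
  Position 2: 'f'
  Position 1: 'p'
  Position 0: 'd'
Reversed: bpafpd

bpafpd


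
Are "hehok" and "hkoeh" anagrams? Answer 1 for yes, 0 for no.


Strings: "hehok", "hkoeh"
Sorted first:  ehhko
Sorted second: ehhko
Sorted forms match => anagrams

1


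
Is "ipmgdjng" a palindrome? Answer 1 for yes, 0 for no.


Input: ipmgdjng
Reversed: gnjdgmpi
  Compare pos 0 ('i') with pos 7 ('g'): MISMATCH
  Compare pos 1 ('p') with pos 6 ('n'): MISMATCH
  Compare pos 2 ('m') with pos 5 ('j'): MISMATCH
  Compare pos 3 ('g') with pos 4 ('d'): MISMATCH
Result: not a palindrome

0


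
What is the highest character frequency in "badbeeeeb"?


Input: badbeeeeb
Character counts:
  'a': 1
  'b': 3
  'd': 1
  'e': 4
Maximum frequency: 4

4


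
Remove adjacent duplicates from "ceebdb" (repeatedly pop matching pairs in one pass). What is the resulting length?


Input: ceebdb
Stack-based adjacent duplicate removal:
  Read 'c': push. Stack: c
  Read 'e': push. Stack: ce
  Read 'e': matches stack top 'e' => pop. Stack: c
  Read 'b': push. Stack: cb
  Read 'd': push. Stack: cbd
  Read 'b': push. Stack: cbdb
Final stack: "cbdb" (length 4)

4


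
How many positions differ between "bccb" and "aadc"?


Comparing "bccb" and "aadc" position by position:
  Position 0: 'b' vs 'a' => DIFFER
  Position 1: 'c' vs 'a' => DIFFER
  Position 2: 'c' vs 'd' => DIFFER
  Position 3: 'b' vs 'c' => DIFFER
Positions that differ: 4

4


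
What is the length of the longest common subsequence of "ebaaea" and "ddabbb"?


LCS of "ebaaea" and "ddabbb"
DP table:
           d    d    a    b    b    b
      0    0    0    0    0    0    0
  e   0    0    0    0    0    0    0
  b   0    0    0    0    1    1    1
  a   0    0    0    1    1    1    1
  a   0    0    0    1    1    1    1
  e   0    0    0    1    1    1    1
  a   0    0    0    1    1    1    1
LCS length = dp[6][6] = 1

1


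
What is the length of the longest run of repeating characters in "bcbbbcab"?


Input: "bcbbbcab"
Scanning for longest run:
  Position 1 ('c'): new char, reset run to 1
  Position 2 ('b'): new char, reset run to 1
  Position 3 ('b'): continues run of 'b', length=2
  Position 4 ('b'): continues run of 'b', length=3
  Position 5 ('c'): new char, reset run to 1
  Position 6 ('a'): new char, reset run to 1
  Position 7 ('b'): new char, reset run to 1
Longest run: 'b' with length 3

3


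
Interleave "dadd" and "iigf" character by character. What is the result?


Interleaving "dadd" and "iigf":
  Position 0: 'd' from first, 'i' from second => "di"
  Position 1: 'a' from first, 'i' from second => "ai"
  Position 2: 'd' from first, 'g' from second => "dg"
  Position 3: 'd' from first, 'f' from second => "df"
Result: diaidgdf

diaidgdf


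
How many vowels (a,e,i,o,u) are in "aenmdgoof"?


Input: aenmdgoof
Checking each character:
  'a' at position 0: vowel (running total: 1)
  'e' at position 1: vowel (running total: 2)
  'n' at position 2: consonant
  'm' at position 3: consonant
  'd' at position 4: consonant
  'g' at position 5: consonant
  'o' at position 6: vowel (running total: 3)
  'o' at position 7: vowel (running total: 4)
  'f' at position 8: consonant
Total vowels: 4

4


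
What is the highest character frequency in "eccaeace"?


Input: eccaeace
Character counts:
  'a': 2
  'c': 3
  'e': 3
Maximum frequency: 3

3


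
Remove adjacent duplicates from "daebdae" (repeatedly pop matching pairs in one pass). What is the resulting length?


Input: daebdae
Stack-based adjacent duplicate removal:
  Read 'd': push. Stack: d
  Read 'a': push. Stack: da
  Read 'e': push. Stack: dae
  Read 'b': push. Stack: daeb
  Read 'd': push. Stack: daebd
  Read 'a': push. Stack: daebda
  Read 'e': push. Stack: daebdae
Final stack: "daebdae" (length 7)

7


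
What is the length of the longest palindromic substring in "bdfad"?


Input: "bdfad"
Checking substrings for palindromes:
  No multi-char palindromic substrings found
Longest palindromic substring: "b" with length 1

1


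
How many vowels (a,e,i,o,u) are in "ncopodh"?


Input: ncopodh
Checking each character:
  'n' at position 0: consonant
  'c' at position 1: consonant
  'o' at position 2: vowel (running total: 1)
  'p' at position 3: consonant
  'o' at position 4: vowel (running total: 2)
  'd' at position 5: consonant
  'h' at position 6: consonant
Total vowels: 2

2


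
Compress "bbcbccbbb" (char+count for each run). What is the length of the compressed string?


Input: bbcbccbbb
Runs:
  'b' x 2 => "b2"
  'c' x 1 => "c1"
  'b' x 1 => "b1"
  'c' x 2 => "c2"
  'b' x 3 => "b3"
Compressed: "b2c1b1c2b3"
Compressed length: 10

10


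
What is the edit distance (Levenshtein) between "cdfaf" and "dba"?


Computing edit distance: "cdfaf" -> "dba"
DP table:
           d    b    a
      0    1    2    3
  c   1    1    2    3
  d   2    1    2    3
  f   3    2    2    3
  a   4    3    3    2
  f   5    4    4    3
Edit distance = dp[5][3] = 3

3


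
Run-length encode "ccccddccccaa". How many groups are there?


Input: ccccddccccaa
Scanning for consecutive runs:
  Group 1: 'c' x 4 (positions 0-3)
  Group 2: 'd' x 2 (positions 4-5)
  Group 3: 'c' x 4 (positions 6-9)
  Group 4: 'a' x 2 (positions 10-11)
Total groups: 4

4


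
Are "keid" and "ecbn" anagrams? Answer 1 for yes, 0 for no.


Strings: "keid", "ecbn"
Sorted first:  deik
Sorted second: bcen
Differ at position 0: 'd' vs 'b' => not anagrams

0


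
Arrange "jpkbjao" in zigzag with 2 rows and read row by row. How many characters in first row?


Zigzag "jpkbjao" into 2 rows:
Placing characters:
  'j' => row 0
  'p' => row 1
  'k' => row 0
  'b' => row 1
  'j' => row 0
  'a' => row 1
  'o' => row 0
Rows:
  Row 0: "jkjo"
  Row 1: "pba"
First row length: 4

4


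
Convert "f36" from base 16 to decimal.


Input: "f36" in base 16
Positional expansion:
  Digit 'f' (value 15) x 16^2 = 3840
  Digit '3' (value 3) x 16^1 = 48
  Digit '6' (value 6) x 16^0 = 6
Sum = 3894

3894


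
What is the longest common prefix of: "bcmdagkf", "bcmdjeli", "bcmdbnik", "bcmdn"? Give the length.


Words: bcmdagkf, bcmdjeli, bcmdbnik, bcmdn
  Position 0: all 'b' => match
  Position 1: all 'c' => match
  Position 2: all 'm' => match
  Position 3: all 'd' => match
  Position 4: ('a', 'j', 'b', 'n') => mismatch, stop
LCP = "bcmd" (length 4)

4


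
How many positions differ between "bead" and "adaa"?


Comparing "bead" and "adaa" position by position:
  Position 0: 'b' vs 'a' => DIFFER
  Position 1: 'e' vs 'd' => DIFFER
  Position 2: 'a' vs 'a' => same
  Position 3: 'd' vs 'a' => DIFFER
Positions that differ: 3

3


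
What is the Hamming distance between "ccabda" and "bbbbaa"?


Comparing "ccabda" and "bbbbaa" position by position:
  Position 0: 'c' vs 'b' => differ
  Position 1: 'c' vs 'b' => differ
  Position 2: 'a' vs 'b' => differ
  Position 3: 'b' vs 'b' => same
  Position 4: 'd' vs 'a' => differ
  Position 5: 'a' vs 'a' => same
Total differences (Hamming distance): 4

4


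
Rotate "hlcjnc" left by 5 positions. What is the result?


Input: "hlcjnc", rotate left by 5
First 5 characters: "hlcjn"
Remaining characters: "c"
Concatenate remaining + first: "c" + "hlcjn" = "chlcjn"

chlcjn


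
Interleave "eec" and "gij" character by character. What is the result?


Interleaving "eec" and "gij":
  Position 0: 'e' from first, 'g' from second => "eg"
  Position 1: 'e' from first, 'i' from second => "ei"
  Position 2: 'c' from first, 'j' from second => "cj"
Result: egeicj

egeicj


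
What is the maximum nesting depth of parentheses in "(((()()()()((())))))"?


Input: "(((()()()()((())))))"
Tracking depth:
  Position 0 '(': depth becomes 1
  Position 1 '(': depth becomes 2
  Position 2 '(': depth becomes 3
  Position 3 '(': depth becomes 4
  Position 4 ')': depth becomes 3
  Position 5 '(': depth becomes 4
  Position 6 ')': depth becomes 3
  Position 7 '(': depth becomes 4
  Position 8 ')': depth becomes 3
  Position 9 '(': depth becomes 4
  Position 10 ')': depth becomes 3
  Position 11 '(': depth becomes 4
  Position 12 '(': depth becomes 5
  Position 13 '(': depth becomes 6
  Position 14 ')': depth becomes 5
  Position 15 ')': depth becomes 4
  Position 16 ')': depth becomes 3
  Position 17 ')': depth becomes 2
  Position 18 ')': depth becomes 1
  Position 19 ')': depth becomes 0
Maximum depth reached: 6

6
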